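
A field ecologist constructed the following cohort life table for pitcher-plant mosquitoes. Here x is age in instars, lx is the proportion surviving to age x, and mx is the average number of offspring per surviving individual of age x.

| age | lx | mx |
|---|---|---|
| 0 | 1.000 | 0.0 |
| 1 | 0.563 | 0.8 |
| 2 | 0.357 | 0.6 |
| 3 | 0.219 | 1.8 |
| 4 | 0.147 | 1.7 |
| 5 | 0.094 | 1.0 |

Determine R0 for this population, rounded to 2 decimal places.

1.40

lx·mx by age: 0, 0.4504, 0.2142, 0.3942, 0.2499, 0.094
R0 = Σ lx·mx = 1.4027 → 1.40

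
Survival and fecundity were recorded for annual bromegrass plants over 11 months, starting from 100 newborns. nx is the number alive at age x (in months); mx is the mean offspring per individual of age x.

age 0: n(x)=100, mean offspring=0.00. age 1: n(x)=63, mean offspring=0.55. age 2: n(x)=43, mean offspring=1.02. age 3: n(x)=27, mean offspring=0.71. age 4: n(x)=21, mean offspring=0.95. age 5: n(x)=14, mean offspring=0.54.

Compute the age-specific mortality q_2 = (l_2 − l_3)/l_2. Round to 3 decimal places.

0.372

lx = nx/n0 = nx/100: 1, 0.63, 0.43, 0.27, 0.21, 0.14
q_2 = (l_2 − l_3) / l_2 = (0.43 − 0.27) / 0.43
     = 0.16 / 0.43 = 0.372093… → 0.372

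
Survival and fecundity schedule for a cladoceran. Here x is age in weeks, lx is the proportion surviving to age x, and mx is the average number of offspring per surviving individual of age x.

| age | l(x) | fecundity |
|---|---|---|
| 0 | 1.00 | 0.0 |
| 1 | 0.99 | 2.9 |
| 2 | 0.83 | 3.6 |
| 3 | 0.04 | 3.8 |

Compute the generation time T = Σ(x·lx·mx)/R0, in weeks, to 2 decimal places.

lx·mx: 0, 2.871, 2.988, 0.152 → R0 = 6.011
x·lx·mx: 0, 2.871, 5.976, 0.456 → Σ = 9.303
T = 9.303 / 6.011 = 1.547663… → 1.55

1.55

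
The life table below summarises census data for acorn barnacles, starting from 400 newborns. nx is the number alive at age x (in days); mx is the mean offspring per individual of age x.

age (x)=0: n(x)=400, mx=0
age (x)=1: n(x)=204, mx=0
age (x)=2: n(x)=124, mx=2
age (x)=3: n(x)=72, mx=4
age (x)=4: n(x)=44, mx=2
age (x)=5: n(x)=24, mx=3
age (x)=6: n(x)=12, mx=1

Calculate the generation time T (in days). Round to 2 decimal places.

3.03

lx = nx/n0 = nx/400: 1, 0.51, 0.31, 0.18, 0.11, 0.06, 0.03
lx·mx: 0, 0, 0.62, 0.72, 0.22, 0.18, 0.03 → R0 = 1.77
x·lx·mx: 0, 0, 1.24, 2.16, 0.88, 0.9, 0.18 → Σ = 5.36
T = 5.36 / 1.77 = 3.028249… → 3.03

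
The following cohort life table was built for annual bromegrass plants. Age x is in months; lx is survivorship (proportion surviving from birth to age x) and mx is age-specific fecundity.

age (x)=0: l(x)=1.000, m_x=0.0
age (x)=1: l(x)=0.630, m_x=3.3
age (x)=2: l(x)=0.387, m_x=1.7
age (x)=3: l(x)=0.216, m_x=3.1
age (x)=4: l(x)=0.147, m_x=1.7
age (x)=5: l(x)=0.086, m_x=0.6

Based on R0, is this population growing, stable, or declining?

R0 = Σ lx·mx = 0 + 2.079 + 0.6579 + 0.6696 + 0.2499 + 0.0516 = 3.708
R0 > 1, so the population is growing.

growing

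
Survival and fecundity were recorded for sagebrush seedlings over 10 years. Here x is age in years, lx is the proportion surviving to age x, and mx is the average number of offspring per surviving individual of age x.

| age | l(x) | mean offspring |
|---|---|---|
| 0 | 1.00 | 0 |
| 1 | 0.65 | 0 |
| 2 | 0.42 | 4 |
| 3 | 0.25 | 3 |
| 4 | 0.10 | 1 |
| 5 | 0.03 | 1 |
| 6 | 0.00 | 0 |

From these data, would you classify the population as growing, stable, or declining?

growing

R0 = Σ lx·mx = 0 + 0 + 1.68 + 0.75 + 0.1 + 0.03 + 0 = 2.56
R0 > 1, so the population is growing.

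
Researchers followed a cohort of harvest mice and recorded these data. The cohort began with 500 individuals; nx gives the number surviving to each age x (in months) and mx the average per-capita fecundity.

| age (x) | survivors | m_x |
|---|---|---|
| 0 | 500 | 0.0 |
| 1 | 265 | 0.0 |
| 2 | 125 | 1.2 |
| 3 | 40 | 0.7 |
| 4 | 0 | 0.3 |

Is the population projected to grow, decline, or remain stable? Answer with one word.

lx = nx/n0 = nx/500: 1, 0.53, 0.25, 0.08, 0
R0 = Σ lx·mx = 0 + 0 + 0.3 + 0.056 + 0 = 0.356
R0 < 1, so the population is declining.

declining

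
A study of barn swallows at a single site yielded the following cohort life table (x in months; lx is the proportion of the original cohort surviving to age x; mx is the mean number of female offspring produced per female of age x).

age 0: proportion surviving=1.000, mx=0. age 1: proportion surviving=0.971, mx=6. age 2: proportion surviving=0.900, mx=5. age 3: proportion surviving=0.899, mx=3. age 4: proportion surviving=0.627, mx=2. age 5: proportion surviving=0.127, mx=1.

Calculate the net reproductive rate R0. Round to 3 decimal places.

lx·mx by age: 0, 5.826, 4.5, 2.697, 1.254, 0.127
R0 = Σ lx·mx = 14.404 → 14.404

14.404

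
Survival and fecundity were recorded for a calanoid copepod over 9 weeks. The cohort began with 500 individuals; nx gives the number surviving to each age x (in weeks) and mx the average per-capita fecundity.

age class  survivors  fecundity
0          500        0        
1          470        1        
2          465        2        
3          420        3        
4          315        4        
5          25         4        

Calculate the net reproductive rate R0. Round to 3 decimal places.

lx = nx/n0 = nx/500: 1, 0.94, 0.93, 0.84, 0.63, 0.05
lx·mx by age: 0, 0.94, 1.86, 2.52, 2.52, 0.2
R0 = Σ lx·mx = 8.04 → 8.040

8.040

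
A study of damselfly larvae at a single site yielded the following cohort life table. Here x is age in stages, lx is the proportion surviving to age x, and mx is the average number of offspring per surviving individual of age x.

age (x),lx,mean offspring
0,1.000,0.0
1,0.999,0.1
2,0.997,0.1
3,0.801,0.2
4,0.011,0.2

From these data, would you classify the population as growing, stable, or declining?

declining

R0 = Σ lx·mx = 0 + 0.0999 + 0.0997 + 0.1602 + 0.0022 = 0.362
R0 < 1, so the population is declining.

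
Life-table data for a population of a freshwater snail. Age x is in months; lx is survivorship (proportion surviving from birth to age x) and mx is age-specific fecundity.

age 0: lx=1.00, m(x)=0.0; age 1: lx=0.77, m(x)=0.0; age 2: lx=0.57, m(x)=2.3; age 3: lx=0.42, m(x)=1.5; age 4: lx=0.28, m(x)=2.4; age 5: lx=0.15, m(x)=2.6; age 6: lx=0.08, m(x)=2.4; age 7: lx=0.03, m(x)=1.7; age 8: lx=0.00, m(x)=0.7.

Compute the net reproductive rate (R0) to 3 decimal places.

lx·mx by age: 0, 0, 1.311, 0.63, 0.672, 0.39, 0.192, 0.051, 0
R0 = Σ lx·mx = 3.246 → 3.246

3.246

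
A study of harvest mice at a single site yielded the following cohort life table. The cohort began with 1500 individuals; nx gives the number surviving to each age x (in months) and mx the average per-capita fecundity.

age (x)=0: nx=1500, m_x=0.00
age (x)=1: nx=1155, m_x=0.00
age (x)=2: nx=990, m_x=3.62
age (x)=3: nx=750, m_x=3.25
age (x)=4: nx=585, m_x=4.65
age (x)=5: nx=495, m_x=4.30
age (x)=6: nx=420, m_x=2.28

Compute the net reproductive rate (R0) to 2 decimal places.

lx = nx/n0 = nx/1500: 1, 0.77, 0.66, 0.5, 0.39, 0.33, 0.28
lx·mx by age: 0, 0, 2.3892, 1.625, 1.8135, 1.419, 0.6384
R0 = Σ lx·mx = 7.8851 → 7.89

7.89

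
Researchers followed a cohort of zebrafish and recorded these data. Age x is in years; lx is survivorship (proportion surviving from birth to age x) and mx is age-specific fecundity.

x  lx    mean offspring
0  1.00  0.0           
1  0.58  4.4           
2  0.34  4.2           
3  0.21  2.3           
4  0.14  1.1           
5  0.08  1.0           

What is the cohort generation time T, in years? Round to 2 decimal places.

1.68

lx·mx: 0, 2.552, 1.428, 0.483, 0.154, 0.08 → R0 = 4.697
x·lx·mx: 0, 2.552, 2.856, 1.449, 0.616, 0.4 → Σ = 7.873
T = 7.873 / 4.697 = 1.676176… → 1.68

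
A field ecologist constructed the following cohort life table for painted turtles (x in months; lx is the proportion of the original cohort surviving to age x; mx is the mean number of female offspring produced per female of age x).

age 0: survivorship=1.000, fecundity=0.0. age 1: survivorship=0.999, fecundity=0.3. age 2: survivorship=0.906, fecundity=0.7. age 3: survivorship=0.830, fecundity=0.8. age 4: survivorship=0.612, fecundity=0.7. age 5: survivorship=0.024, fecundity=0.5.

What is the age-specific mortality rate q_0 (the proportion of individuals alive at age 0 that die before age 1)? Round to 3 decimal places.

q_0 = (l_0 − l_1) / l_0 = (1 − 0.999) / 1
     = 0.001 / 1 = 0.001 → 0.001

0.001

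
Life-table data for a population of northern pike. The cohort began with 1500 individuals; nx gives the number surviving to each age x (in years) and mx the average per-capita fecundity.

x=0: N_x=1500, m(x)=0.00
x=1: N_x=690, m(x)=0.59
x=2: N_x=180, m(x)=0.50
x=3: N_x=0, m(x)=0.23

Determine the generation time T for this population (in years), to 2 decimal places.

1.18

lx = nx/n0 = nx/1500: 1, 0.46, 0.12, 0
lx·mx: 0, 0.2714, 0.06, 0 → R0 = 0.3314
x·lx·mx: 0, 0.2714, 0.12, 0 → Σ = 0.3914
T = 0.3914 / 0.3314 = 1.18105… → 1.18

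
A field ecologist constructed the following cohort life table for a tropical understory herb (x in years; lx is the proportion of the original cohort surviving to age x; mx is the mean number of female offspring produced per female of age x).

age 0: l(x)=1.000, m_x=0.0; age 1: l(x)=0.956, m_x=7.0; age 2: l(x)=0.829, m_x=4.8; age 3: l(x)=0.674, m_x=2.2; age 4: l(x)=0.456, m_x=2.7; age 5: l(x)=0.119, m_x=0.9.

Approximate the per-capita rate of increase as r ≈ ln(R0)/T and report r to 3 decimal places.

1.430

R0 = Σ lx·mx = 0 + 6.692 + 3.9792 + 1.4828 + 1.2312 + 0.1071 = 13.4923
Σ x·lx·mx = 24.5591; T = 24.5591/13.4923 = 1.82023…
r ≈ ln(R0)/T = ln(13.4923)/1.82023… = 1.42955… → 1.430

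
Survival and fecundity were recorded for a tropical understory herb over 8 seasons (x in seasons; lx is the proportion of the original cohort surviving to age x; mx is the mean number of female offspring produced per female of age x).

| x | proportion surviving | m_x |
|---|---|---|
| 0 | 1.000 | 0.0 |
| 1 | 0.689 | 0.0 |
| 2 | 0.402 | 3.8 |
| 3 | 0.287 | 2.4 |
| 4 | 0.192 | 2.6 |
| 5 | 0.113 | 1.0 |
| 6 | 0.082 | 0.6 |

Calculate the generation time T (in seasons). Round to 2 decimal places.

lx·mx: 0, 0, 1.5276, 0.6888, 0.4992, 0.113, 0.0492 → R0 = 2.8778
x·lx·mx: 0, 0, 3.0552, 2.0664, 1.9968, 0.565, 0.2952 → Σ = 7.9786
T = 7.9786 / 2.8778 = 2.772465… → 2.77

2.77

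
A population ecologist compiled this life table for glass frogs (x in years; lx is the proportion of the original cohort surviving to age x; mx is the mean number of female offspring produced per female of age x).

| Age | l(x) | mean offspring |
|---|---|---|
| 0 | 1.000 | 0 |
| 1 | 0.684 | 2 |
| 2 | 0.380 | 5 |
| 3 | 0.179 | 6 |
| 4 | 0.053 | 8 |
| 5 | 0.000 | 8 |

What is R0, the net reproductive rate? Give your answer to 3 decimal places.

lx·mx by age: 0, 1.368, 1.9, 1.074, 0.424, 0
R0 = Σ lx·mx = 4.766 → 4.766

4.766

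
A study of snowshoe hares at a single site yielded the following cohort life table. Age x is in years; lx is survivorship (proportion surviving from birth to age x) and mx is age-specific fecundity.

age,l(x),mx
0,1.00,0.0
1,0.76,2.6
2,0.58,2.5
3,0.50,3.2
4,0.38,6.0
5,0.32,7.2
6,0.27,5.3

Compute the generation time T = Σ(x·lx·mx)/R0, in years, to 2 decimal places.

3.52

lx·mx: 0, 1.976, 1.45, 1.6, 2.28, 2.304, 1.431 → R0 = 11.041
x·lx·mx: 0, 1.976, 2.9, 4.8, 9.12, 11.52, 8.586 → Σ = 38.902
T = 38.902 / 11.041 = 3.523413… → 3.52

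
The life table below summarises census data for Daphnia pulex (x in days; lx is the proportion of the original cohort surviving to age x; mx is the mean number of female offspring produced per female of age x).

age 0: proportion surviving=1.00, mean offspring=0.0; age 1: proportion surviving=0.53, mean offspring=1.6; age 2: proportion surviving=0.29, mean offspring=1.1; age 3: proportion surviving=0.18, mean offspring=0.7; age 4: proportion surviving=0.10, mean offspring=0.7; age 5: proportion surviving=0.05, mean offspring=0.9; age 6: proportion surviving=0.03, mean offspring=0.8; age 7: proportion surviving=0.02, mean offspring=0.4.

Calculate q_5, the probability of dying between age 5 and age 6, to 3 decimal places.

q_5 = (l_5 − l_6) / l_5 = (0.05 − 0.03) / 0.05
     = 0.02 / 0.05 = 0.4 → 0.400

0.400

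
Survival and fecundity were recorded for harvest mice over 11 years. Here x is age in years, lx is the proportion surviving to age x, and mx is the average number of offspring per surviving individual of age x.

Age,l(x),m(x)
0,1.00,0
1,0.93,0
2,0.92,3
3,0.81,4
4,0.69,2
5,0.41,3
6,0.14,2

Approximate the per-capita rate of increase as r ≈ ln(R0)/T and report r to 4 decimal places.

0.6794

R0 = Σ lx·mx = 0 + 0 + 2.76 + 3.24 + 1.38 + 1.23 + 0.28 = 8.89
Σ x·lx·mx = 28.59; T = 28.59/8.89 = 3.21597…
r ≈ ln(R0)/T = ln(8.89)/3.21597… = 0.679398… → 0.6794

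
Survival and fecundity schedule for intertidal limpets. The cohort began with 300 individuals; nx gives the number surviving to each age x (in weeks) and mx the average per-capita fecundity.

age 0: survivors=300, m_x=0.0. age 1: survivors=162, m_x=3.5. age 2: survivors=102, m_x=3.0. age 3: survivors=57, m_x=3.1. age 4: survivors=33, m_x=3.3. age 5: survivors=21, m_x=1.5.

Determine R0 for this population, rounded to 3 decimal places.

lx = nx/n0 = nx/300: 1, 0.54, 0.34, 0.19, 0.11, 0.07
lx·mx by age: 0, 1.89, 1.02, 0.589, 0.363, 0.105
R0 = Σ lx·mx = 3.967 → 3.967

3.967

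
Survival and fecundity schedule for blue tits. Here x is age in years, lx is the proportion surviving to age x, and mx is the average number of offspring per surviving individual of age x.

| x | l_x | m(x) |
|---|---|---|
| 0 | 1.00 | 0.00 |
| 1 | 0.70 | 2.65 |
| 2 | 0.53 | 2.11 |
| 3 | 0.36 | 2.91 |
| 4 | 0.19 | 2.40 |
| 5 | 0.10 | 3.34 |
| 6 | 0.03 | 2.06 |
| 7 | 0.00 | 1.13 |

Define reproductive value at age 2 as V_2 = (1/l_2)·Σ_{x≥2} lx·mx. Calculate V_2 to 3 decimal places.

lx·mx for x ≥ 2: 1.1183, 1.0476, 0.456, 0.334, 0.0618, 0 → sum = 3.0177
V_2 = 3.0177 / l_2 = 3.0177 / 0.53 = 5.693774… → 5.694

5.694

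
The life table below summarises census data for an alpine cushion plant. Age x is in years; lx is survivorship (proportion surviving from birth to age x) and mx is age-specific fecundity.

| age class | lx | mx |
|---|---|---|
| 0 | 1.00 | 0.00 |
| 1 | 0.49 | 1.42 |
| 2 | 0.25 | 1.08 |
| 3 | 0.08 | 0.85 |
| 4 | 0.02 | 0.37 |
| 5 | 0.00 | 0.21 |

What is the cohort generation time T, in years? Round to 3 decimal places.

1.411

lx·mx: 0, 0.6958, 0.27, 0.068, 0.0074, 0 → R0 = 1.0412
x·lx·mx: 0, 0.6958, 0.54, 0.204, 0.0296, 0 → Σ = 1.4694
T = 1.4694 / 1.0412 = 1.411256… → 1.411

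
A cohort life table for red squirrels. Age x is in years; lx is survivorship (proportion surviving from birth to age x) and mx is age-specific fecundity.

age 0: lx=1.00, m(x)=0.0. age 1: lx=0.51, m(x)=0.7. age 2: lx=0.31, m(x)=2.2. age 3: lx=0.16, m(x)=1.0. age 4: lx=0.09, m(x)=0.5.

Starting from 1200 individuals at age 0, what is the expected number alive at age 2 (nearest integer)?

Expected survivors = N0 · l_2 = 1200 × 0.31 = 372 → 372

372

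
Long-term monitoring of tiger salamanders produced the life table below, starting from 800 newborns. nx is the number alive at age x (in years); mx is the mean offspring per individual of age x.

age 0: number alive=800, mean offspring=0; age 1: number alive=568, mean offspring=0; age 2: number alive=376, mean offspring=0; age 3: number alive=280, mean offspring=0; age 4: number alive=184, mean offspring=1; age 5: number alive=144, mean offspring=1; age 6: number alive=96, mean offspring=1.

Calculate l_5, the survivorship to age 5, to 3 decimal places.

l_5 = n_5/n_0 = 144/800 = 0.18 → 0.180

0.180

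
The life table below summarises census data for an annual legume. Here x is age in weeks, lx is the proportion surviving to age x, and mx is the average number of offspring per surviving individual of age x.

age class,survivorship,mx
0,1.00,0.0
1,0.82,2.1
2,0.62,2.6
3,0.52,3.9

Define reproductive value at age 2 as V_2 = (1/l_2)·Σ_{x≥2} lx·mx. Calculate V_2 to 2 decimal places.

5.87

lx·mx for x ≥ 2: 1.612, 2.028 → sum = 3.64
V_2 = 3.64 / l_2 = 3.64 / 0.62 = 5.870968… → 5.87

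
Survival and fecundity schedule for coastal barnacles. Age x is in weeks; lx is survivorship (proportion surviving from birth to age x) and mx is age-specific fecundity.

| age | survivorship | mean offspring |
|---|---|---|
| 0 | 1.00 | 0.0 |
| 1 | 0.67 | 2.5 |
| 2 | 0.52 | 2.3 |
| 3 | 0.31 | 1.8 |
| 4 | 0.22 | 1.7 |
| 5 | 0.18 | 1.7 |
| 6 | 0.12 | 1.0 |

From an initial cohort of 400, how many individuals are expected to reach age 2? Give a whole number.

Expected survivors = N0 · l_2 = 400 × 0.52 = 208 → 208

208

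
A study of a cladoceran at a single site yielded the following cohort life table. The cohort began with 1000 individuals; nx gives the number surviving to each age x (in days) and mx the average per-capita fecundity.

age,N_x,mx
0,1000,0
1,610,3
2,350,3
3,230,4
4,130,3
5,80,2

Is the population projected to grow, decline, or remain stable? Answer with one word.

lx = nx/n0 = nx/1000: 1, 0.61, 0.35, 0.23, 0.13, 0.08
R0 = Σ lx·mx = 0 + 1.83 + 1.05 + 0.92 + 0.39 + 0.16 = 4.35
R0 > 1, so the population is growing.

growing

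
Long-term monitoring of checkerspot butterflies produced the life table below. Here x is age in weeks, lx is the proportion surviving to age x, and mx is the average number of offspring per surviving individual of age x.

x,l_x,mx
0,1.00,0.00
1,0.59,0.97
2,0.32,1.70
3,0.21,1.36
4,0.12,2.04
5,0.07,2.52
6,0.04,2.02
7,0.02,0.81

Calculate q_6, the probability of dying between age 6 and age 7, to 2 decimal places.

q_6 = (l_6 − l_7) / l_6 = (0.04 − 0.02) / 0.04
     = 0.02 / 0.04 = 0.5 → 0.50

0.50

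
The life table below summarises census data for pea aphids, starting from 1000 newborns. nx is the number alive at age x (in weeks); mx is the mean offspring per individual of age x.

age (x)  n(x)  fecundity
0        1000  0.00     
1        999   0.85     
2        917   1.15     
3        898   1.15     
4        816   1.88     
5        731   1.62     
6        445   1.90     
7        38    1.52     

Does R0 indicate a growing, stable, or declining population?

lx = nx/n0 = nx/1000: 1, 0.999, 0.917, 0.898, 0.816, 0.731, 0.445, 0.038
R0 = Σ lx·mx = 0 + 0.84915 + 1.05455 + 1.0327 + 1.53408 + 1.18422 + 0.8455 + 0.05776 = 6.55796
R0 > 1, so the population is growing.

growing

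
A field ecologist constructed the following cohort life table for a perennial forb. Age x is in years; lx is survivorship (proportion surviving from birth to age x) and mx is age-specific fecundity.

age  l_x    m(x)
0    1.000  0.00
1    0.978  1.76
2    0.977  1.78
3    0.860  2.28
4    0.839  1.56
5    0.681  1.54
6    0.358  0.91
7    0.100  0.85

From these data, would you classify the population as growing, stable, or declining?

R0 = Σ lx·mx = 0 + 1.72128 + 1.73906 + 1.9608 + 1.30884 + 1.04874 + 0.32578 + 0.085 = 8.1895
R0 > 1, so the population is growing.

growing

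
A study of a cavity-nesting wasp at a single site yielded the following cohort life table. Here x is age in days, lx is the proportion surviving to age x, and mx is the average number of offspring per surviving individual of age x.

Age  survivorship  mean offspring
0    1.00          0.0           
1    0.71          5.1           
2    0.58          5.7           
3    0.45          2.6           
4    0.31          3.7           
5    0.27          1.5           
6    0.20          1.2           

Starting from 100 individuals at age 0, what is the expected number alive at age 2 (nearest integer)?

58

Expected survivors = N0 · l_2 = 100 × 0.58 = 58 → 58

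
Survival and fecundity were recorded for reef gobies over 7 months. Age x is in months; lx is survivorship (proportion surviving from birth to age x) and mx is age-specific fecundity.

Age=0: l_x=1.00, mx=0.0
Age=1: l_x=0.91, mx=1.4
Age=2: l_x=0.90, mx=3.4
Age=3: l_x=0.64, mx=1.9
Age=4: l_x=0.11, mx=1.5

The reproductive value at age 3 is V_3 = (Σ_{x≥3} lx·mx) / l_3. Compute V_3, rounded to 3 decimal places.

2.158

lx·mx for x ≥ 3: 1.216, 0.165 → sum = 1.381
V_3 = 1.381 / l_3 = 1.381 / 0.64 = 2.157813… → 2.158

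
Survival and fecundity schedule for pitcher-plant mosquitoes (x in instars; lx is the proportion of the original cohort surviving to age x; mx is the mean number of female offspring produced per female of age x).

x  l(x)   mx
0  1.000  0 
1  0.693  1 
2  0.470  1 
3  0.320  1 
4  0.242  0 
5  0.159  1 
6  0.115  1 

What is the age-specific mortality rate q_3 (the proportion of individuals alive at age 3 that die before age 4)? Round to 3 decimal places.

q_3 = (l_3 − l_4) / l_3 = (0.32 − 0.242) / 0.32
     = 0.078 / 0.32 = 0.24375 → 0.244

0.244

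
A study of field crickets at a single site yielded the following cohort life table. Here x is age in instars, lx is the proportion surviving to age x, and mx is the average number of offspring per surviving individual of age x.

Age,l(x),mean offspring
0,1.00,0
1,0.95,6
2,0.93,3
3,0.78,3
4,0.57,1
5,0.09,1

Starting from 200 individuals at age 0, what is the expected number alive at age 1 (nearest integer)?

Expected survivors = N0 · l_1 = 200 × 0.95 = 190 → 190

190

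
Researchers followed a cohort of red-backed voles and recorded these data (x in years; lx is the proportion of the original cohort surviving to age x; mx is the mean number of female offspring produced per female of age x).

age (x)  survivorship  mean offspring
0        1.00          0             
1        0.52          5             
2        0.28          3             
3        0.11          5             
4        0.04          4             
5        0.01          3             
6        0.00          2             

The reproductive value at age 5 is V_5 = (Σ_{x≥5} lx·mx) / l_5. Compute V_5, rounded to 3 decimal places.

3.000

lx·mx for x ≥ 5: 0.03, 0 → sum = 0.03
V_5 = 0.03 / l_5 = 0.03 / 0.01 = 3 → 3.000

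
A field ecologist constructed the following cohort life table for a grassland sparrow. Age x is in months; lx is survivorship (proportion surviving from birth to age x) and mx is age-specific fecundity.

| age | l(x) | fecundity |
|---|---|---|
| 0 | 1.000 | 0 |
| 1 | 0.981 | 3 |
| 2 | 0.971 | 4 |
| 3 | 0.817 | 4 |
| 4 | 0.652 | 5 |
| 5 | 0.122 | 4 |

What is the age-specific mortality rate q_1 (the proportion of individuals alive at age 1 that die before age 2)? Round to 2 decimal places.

q_1 = (l_1 − l_2) / l_1 = (0.981 − 0.971) / 0.981
     = 0.01 / 0.981 = 0.010194… → 0.01

0.01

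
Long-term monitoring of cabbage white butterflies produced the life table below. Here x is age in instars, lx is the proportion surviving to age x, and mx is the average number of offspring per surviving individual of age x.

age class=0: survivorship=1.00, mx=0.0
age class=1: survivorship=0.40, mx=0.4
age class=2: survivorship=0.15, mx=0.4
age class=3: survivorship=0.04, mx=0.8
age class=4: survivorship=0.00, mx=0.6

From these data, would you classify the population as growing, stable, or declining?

declining

R0 = Σ lx·mx = 0 + 0.16 + 0.06 + 0.032 + 0 = 0.252
R0 < 1, so the population is declining.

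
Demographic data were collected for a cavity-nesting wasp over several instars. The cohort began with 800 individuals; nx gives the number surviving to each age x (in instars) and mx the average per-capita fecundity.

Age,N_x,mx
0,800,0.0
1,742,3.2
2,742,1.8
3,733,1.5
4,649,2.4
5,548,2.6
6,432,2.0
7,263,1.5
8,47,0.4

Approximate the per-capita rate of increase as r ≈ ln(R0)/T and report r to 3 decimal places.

0.739

lx = nx/n0 = nx/800: 1, 0.9275, 0.9275, 0.91625, 0.81125, 0.685, 0.54, 0.32875, 0.05875
R0 = Σ lx·mx = 0 + 2.968 + 1.6695 + 1.37438… + 1.947… + 1.781 + 1.08 + 0.49313… + 0.0235… = 11.3365
Σ x·lx·mx = 37.243; T = 37.243/11.3365 = 3.28523…
r ≈ ln(R0)/T = ln(11.3365)/3.28523… = 0.73907… → 0.739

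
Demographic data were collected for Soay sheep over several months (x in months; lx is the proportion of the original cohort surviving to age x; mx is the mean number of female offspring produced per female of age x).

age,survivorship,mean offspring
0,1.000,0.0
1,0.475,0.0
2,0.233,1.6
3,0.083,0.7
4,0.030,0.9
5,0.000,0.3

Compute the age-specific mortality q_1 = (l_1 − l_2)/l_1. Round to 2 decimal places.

0.51

q_1 = (l_1 − l_2) / l_1 = (0.475 − 0.233) / 0.475
     = 0.242 / 0.475 = 0.509474… → 0.51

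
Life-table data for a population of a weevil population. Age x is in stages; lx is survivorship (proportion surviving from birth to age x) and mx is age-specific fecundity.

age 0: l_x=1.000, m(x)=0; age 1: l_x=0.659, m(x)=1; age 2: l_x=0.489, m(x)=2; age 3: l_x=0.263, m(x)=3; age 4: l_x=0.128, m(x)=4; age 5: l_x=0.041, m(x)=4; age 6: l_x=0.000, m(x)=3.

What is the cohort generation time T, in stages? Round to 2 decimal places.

2.53

lx·mx: 0, 0.659, 0.978, 0.789, 0.512, 0.164, 0 → R0 = 3.102
x·lx·mx: 0, 0.659, 1.956, 2.367, 2.048, 0.82, 0 → Σ = 7.85
T = 7.85 / 3.102 = 2.530625… → 2.53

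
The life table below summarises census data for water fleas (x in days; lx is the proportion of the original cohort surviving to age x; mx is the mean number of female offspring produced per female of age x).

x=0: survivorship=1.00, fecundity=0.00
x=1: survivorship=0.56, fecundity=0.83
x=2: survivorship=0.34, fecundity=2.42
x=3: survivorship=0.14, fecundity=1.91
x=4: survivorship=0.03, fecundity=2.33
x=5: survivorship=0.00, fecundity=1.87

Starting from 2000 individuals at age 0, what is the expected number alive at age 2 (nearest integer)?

680

Expected survivors = N0 · l_2 = 2000 × 0.34 = 680 → 680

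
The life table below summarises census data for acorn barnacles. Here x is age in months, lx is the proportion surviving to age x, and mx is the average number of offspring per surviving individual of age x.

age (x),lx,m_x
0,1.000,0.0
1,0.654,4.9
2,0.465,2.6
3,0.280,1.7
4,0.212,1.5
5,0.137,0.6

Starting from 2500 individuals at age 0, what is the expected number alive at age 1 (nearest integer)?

1635

Expected survivors = N0 · l_1 = 2500 × 0.654 = 1635 → 1635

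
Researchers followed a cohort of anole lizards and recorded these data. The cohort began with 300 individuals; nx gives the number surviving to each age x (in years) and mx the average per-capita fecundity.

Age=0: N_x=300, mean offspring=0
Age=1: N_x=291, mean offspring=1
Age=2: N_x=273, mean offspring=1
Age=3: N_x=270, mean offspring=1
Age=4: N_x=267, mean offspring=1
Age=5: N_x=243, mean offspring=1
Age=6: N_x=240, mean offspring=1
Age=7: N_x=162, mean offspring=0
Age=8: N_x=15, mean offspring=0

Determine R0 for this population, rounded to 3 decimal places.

lx = nx/n0 = nx/300: 1, 0.97, 0.91, 0.9, 0.89, 0.81, 0.8, 0.54, 0.05
lx·mx by age: 0, 0.97, 0.91, 0.9, 0.89, 0.81, 0.8, 0, 0
R0 = Σ lx·mx = 5.28 → 5.280

5.280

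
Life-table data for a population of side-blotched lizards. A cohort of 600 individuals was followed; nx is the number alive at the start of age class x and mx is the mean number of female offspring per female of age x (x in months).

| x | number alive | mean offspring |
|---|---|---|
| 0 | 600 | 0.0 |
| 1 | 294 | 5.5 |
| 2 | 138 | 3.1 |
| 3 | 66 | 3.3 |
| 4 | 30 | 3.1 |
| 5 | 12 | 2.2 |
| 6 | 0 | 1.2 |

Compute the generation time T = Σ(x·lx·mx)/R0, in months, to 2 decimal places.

lx = nx/n0 = nx/600: 1, 0.49, 0.23, 0.11, 0.05, 0.02, 0
lx·mx: 0, 2.695, 0.713, 0.363, 0.155, 0.044, 0 → R0 = 3.97
x·lx·mx: 0, 2.695, 1.426, 1.089, 0.62, 0.22, 0 → Σ = 6.05
T = 6.05 / 3.97 = 1.523929… → 1.52

1.52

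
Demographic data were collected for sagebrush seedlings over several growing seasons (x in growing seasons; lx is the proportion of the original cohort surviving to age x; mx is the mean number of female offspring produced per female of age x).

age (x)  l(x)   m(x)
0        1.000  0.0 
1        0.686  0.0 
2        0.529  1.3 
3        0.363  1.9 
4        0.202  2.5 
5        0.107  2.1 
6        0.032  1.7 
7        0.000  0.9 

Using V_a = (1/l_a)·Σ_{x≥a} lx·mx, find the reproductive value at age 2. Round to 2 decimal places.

lx·mx for x ≥ 2: 0.6877, 0.6897, 0.505, 0.2247, 0.0544, 0 → sum = 2.1615
V_2 = 2.1615 / l_2 = 2.1615 / 0.529 = 4.086011… → 4.09

4.09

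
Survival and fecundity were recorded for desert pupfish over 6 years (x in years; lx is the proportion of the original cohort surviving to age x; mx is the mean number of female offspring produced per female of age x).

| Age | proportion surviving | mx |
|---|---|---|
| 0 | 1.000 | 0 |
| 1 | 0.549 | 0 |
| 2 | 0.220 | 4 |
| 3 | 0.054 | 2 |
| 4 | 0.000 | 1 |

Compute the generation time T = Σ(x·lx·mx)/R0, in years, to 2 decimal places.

lx·mx: 0, 0, 0.88, 0.108, 0 → R0 = 0.988
x·lx·mx: 0, 0, 1.76, 0.324, 0 → Σ = 2.084
T = 2.084 / 0.988 = 2.109312… → 2.11

2.11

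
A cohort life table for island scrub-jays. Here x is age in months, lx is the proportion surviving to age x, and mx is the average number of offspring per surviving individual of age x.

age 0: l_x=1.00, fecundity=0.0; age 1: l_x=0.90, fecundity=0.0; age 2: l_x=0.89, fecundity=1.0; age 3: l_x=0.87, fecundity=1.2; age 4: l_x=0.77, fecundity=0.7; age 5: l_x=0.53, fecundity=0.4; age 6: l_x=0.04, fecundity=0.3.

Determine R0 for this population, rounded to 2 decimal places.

2.70

lx·mx by age: 0, 0, 0.89, 1.044, 0.539, 0.212, 0.012
R0 = Σ lx·mx = 2.697 → 2.70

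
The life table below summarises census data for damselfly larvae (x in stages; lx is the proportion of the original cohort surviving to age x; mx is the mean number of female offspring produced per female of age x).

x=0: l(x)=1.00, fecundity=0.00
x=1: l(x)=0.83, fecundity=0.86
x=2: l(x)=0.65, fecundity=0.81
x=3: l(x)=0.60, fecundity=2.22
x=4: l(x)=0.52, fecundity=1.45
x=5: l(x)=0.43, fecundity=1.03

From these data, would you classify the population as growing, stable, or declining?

R0 = Σ lx·mx = 0 + 0.7138 + 0.5265 + 1.332 + 0.754 + 0.4429 = 3.7692
R0 > 1, so the population is growing.

growing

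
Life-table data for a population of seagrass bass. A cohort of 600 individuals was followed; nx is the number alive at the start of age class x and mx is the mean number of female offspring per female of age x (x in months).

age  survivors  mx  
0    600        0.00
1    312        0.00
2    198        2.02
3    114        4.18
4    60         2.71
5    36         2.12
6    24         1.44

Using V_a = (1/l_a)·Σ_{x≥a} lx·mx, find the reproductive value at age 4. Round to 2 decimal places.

4.56

lx = nx/n0 = nx/600: 1, 0.52, 0.33, 0.19, 0.1, 0.06, 0.04
lx·mx for x ≥ 4: 0.271, 0.1272, 0.0576 → sum = 0.4558
V_4 = 0.4558 / l_4 = 0.4558 / 0.1 = 4.558 → 4.56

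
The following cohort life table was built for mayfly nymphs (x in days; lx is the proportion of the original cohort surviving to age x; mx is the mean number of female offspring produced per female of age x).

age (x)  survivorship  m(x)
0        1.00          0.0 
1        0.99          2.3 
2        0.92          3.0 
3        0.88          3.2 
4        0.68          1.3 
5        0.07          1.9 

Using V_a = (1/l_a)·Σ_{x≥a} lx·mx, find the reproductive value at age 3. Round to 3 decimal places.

4.356

lx·mx for x ≥ 3: 2.816, 0.884, 0.133 → sum = 3.833
V_3 = 3.833 / l_3 = 3.833 / 0.88 = 4.355682… → 4.356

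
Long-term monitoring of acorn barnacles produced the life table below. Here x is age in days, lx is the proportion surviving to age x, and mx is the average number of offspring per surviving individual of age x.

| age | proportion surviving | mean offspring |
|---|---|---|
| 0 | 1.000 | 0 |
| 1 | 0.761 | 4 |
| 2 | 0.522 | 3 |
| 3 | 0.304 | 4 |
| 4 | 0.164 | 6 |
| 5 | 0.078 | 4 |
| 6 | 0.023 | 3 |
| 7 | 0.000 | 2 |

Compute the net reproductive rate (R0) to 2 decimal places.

lx·mx by age: 0, 3.044, 1.566, 1.216, 0.984, 0.312, 0.069, 0
R0 = Σ lx·mx = 7.191 → 7.19

7.19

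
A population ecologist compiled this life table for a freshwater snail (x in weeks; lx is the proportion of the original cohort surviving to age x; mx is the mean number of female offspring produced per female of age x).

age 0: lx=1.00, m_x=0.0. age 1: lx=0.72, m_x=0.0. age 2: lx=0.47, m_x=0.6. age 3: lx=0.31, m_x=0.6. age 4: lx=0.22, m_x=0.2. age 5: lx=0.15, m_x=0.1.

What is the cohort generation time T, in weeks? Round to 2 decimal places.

lx·mx: 0, 0, 0.282, 0.186, 0.044, 0.015 → R0 = 0.527
x·lx·mx: 0, 0, 0.564, 0.558, 0.176, 0.075 → Σ = 1.373
T = 1.373 / 0.527 = 2.605313… → 2.61

2.61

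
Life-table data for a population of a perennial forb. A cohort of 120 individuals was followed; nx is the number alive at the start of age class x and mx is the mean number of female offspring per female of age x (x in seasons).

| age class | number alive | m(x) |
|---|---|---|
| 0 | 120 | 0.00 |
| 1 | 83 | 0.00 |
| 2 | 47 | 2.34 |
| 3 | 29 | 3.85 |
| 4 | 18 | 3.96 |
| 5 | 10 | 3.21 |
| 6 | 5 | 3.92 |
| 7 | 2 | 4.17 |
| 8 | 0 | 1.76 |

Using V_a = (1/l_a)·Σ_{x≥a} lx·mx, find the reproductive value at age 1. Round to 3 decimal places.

4.252

lx = nx/n0 = nx/120: 1, 0.69167…, 0.39167…, 0.24167…, 0.15, 0.08333…, 0.04167…, 0.01667…, 0
lx·mx for x ≥ 1: 0, 0.9165…, 0.930417…, 0.594, 0.2675…, 0.163333…, 0.0695…, 0 → sum = 2.94125…
V_1 = 2.94125… / l_1 = 2.94125… / 0.691667… = 4.25241… → 4.252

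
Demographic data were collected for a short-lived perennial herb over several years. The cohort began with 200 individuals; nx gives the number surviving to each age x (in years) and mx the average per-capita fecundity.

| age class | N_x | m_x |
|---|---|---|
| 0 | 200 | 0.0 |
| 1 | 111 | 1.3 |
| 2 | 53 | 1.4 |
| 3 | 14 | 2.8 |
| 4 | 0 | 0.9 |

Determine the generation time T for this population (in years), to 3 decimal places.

1.592

lx = nx/n0 = nx/200: 1, 0.555, 0.265, 0.07, 0
lx·mx: 0, 0.7215, 0.371, 0.196, 0 → R0 = 1.2885
x·lx·mx: 0, 0.7215, 0.742, 0.588, 0 → Σ = 2.0515
T = 2.0515 / 1.2885 = 1.592161… → 1.592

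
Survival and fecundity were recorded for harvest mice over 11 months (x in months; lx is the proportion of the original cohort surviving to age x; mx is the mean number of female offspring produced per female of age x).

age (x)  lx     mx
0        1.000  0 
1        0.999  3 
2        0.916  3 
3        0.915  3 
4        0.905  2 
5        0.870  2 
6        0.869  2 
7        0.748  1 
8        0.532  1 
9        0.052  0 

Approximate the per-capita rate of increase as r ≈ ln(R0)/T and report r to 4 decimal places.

R0 = Σ lx·mx = 0 + 2.997 + 2.748 + 2.745 + 1.81 + 1.74 + 1.738 + 0.748 + 0.532 + 0 = 15.058
Σ x·lx·mx = 52.588; T = 52.588/15.058 = 3.49236…
r ≈ ln(R0)/T = ln(15.058)/3.49236… = 0.776526… → 0.7765

0.7765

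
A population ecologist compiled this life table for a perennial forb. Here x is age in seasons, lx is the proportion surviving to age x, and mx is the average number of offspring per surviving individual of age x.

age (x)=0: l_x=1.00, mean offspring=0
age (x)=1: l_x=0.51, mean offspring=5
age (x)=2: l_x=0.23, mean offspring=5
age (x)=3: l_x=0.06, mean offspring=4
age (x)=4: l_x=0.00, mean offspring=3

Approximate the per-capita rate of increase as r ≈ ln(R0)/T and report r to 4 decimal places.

R0 = Σ lx·mx = 0 + 2.55 + 1.15 + 0.24 + 0 = 3.94
Σ x·lx·mx = 5.57; T = 5.57/3.94 = 1.41371…
r ≈ ln(R0)/T = ln(3.94)/1.41371… = 0.96992… → 0.9699

0.9699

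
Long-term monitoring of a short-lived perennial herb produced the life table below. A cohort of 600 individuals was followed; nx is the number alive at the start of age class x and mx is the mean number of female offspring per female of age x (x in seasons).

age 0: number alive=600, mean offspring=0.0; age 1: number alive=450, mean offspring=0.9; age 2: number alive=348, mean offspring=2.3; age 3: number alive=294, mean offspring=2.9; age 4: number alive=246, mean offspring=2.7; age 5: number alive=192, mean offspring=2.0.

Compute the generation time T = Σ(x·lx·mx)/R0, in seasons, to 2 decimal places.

lx = nx/n0 = nx/600: 1, 0.75, 0.58, 0.49, 0.41, 0.32
lx·mx: 0, 0.675, 1.334, 1.421, 1.107, 0.64 → R0 = 5.177
x·lx·mx: 0, 0.675, 2.668, 4.263, 4.428, 3.2 → Σ = 15.234
T = 15.234 / 5.177 = 2.942631… → 2.94

2.94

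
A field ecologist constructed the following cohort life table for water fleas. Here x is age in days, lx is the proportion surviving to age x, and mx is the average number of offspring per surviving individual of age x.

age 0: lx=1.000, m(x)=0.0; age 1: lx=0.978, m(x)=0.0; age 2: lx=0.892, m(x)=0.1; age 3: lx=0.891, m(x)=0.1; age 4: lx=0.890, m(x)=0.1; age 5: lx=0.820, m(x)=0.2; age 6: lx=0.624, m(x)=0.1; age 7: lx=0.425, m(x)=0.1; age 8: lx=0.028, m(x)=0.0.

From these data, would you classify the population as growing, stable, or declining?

declining

R0 = Σ lx·mx = 0 + 0 + 0.0892 + 0.0891 + 0.089 + 0.164 + 0.0624 + 0.0425 + 0 = 0.5362
R0 < 1, so the population is declining.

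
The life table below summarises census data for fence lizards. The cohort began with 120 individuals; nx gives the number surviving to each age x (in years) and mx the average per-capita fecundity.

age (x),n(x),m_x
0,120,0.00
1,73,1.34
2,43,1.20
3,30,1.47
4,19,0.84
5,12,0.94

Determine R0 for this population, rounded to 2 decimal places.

lx = nx/n0 = nx/120: 1, 0.60833…, 0.35833…, 0.25, 0.15833…, 0.1
lx·mx by age: 0, 0.815167…, 0.43…, 0.3675, 0.133…, 0.094
R0 = Σ lx·mx = 1.839667… → 1.84

1.84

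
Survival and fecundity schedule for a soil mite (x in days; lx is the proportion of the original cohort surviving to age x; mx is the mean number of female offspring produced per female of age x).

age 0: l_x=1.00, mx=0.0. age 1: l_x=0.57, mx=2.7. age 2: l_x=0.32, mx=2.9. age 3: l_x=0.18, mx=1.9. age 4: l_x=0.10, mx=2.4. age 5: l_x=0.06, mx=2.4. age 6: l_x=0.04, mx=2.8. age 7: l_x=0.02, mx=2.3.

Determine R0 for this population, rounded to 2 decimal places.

3.35

lx·mx by age: 0, 1.539, 0.928, 0.342, 0.24, 0.144, 0.112, 0.046
R0 = Σ lx·mx = 3.351 → 3.35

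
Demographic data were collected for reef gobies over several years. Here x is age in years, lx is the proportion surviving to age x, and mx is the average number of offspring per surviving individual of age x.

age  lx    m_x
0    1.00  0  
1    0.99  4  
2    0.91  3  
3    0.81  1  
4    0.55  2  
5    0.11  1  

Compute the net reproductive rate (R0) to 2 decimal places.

lx·mx by age: 0, 3.96, 2.73, 0.81, 1.1, 0.11
R0 = Σ lx·mx = 8.71 → 8.71

8.71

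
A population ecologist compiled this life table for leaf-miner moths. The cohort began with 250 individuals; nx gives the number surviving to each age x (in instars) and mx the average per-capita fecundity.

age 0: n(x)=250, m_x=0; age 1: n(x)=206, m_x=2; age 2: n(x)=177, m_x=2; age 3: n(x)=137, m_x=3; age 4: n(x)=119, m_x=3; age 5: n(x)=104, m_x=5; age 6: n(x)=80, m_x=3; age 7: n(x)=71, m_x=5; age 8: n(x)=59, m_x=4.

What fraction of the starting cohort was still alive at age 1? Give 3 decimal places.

0.824

l_1 = n_1/n_0 = 206/250 = 0.824 → 0.824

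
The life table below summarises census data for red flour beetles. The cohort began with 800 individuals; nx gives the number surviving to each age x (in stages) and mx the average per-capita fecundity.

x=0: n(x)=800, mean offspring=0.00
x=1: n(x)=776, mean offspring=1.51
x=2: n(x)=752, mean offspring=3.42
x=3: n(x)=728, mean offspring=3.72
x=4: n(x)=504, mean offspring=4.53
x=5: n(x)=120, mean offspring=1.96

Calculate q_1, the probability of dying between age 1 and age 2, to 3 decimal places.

0.031

lx = nx/n0 = nx/800: 1, 0.97, 0.94, 0.91, 0.63, 0.15
q_1 = (l_1 − l_2) / l_1 = (0.97 − 0.94) / 0.97
     = 0.03 / 0.97 = 0.030928… → 0.031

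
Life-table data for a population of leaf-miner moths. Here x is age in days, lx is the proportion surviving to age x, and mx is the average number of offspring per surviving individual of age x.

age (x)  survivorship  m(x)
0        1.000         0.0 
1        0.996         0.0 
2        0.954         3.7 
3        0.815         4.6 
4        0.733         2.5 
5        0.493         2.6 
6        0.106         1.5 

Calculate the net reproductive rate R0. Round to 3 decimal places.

10.552

lx·mx by age: 0, 0, 3.5298, 3.749, 1.8325, 1.2818, 0.159
R0 = Σ lx·mx = 10.5521 → 10.552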